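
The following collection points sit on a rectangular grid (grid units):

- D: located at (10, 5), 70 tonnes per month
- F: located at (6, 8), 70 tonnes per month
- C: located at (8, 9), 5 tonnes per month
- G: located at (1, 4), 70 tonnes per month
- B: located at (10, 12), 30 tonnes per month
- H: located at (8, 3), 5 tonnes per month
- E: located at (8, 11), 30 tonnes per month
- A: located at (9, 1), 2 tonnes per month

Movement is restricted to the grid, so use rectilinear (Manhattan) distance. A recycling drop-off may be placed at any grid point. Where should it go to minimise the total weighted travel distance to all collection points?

Manhattan distance separates: Σwᵢ(|x−xᵢ|+|y−yᵢ|) = Σwᵢ|x−xᵢ| + Σwᵢ|y−yᵢ|, so x and y are optimised independently as 1-D weighted medians.
Total weight W = 282; half = 141.
x-coordinate, sorted with cumulative weight:
  x=1 (G, w=70) cum 70
  x=6 (F, w=70) cum 140
  x=8 (C, w=5) cum 145  ← median
  x=8 (H, w=5) cum 150
  x=8 (E, w=30) cum 180
  x=9 (A, w=2) cum 182
  x=10 (D, w=70) cum 252
  x=10 (B, w=30) cum 282
⇒ x* = 8
y-coordinate, sorted with cumulative weight:
  y=1 (A, w=2) cum 2
  y=3 (H, w=5) cum 7
  y=4 (G, w=70) cum 77
  y=5 (D, w=70) cum 147  ← median
  y=8 (F, w=70) cum 217
  y=9 (C, w=5) cum 222
  y=11 (E, w=30) cum 252
  y=12 (B, w=30) cum 282
⇒ y* = 5

(8, 5)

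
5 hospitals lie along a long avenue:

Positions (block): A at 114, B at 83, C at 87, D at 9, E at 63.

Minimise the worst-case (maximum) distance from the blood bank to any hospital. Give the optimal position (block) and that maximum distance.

location 61.5, max distance 52.5

The 1-center on a line is the midpoint of the two extreme points: leftmost at 9, rightmost at 114.
Optimal location = (9 + 114)/2 = 61.5; maximum distance = (114 − 9)/2 = 52.5.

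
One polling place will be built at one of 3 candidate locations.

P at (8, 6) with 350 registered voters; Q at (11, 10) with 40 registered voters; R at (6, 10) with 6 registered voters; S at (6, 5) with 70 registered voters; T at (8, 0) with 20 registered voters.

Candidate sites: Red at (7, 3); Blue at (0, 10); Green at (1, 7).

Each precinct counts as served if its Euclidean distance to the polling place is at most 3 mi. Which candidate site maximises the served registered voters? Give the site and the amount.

Red, covering 70

Coverage radius r = 3 mi; a point is covered iff (Δx)²+(Δy)² ≤ 3² = 9.
  Red (7, 3): covers {S} → 70
  Blue (0, 10): covers {none} → 0
  Green (1, 7): covers {none} → 0
Maximum coverage at Red: 70 registered voters.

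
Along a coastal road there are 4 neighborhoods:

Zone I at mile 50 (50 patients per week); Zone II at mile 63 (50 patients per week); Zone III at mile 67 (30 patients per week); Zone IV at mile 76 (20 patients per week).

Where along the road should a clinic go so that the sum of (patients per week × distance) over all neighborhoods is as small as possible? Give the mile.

For a sum of weighted absolute distances on a line, the optimum is the weighted median (not the mean). Total weight W = 150; half-weight = 75.
Sort by position and accumulate weight:
  mile 50 (Zone I, w=50) → cum 50
  mile 63 (Zone II, w=50) → cum 100  ≥ 75 → median here
  mile 67 (Zone III, w=30) → cum 130
  mile 76 (Zone IV, w=20) → cum 150
Optimal location: mile 63.

x = 63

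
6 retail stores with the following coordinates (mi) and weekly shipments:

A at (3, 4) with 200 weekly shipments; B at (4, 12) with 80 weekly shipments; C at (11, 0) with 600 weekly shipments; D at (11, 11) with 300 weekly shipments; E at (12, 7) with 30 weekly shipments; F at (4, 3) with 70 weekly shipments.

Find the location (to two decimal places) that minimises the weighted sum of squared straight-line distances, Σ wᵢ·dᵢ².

(8.95, 4.28)

The minimiser of Σwᵢ‖p−pᵢ‖² is the weighted centroid p* = (Σwᵢpᵢ)/(Σwᵢ).
Σwᵢ = 1280.
Σwᵢxᵢ = 200·3 + 80·4 + 600·11 + 300·11 + 30·12 + 70·4 = 11460.
Σwᵢyᵢ = 200·4 + 80·12 + 600·0 + 300·11 + 30·7 + 70·3 = 5480.
x* = 11460/1280 = 8.95, y* = 5480/1280 = 4.28.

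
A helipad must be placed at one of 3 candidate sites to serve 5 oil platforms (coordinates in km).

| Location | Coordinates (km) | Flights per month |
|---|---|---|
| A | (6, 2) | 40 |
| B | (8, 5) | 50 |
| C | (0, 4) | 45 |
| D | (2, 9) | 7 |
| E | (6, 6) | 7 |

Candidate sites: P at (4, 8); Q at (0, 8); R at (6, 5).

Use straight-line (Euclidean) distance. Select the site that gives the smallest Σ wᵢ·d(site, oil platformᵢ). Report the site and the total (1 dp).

R, total 540.3 km

Total weighted distance at each candidate:
  P (4, 8): total = 793.0
  Q (0, 8): total = 1006.5
  R (6, 5): total = 540.3
Minimum is at R with total 540.3 km.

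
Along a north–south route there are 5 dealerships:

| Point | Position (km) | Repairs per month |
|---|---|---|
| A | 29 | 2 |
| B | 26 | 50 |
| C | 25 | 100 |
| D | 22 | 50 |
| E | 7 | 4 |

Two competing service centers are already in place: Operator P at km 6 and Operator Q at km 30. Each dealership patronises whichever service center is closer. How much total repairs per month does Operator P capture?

The indifferent point is the midpoint (6+30)/2 = 18; dealerships left of it (closer to Operator P at 6) go to Operator P, those right go to Operator Q.
  E at 7 (w=4) → Operator P
  D at 22 (w=50) → Operator Q
  C at 25 (w=100) → Operator Q
  B at 26 (w=50) → Operator Q
  A at 29 (w=2) → Operator Q
Operator P captures 4; Operator Q captures 202.

4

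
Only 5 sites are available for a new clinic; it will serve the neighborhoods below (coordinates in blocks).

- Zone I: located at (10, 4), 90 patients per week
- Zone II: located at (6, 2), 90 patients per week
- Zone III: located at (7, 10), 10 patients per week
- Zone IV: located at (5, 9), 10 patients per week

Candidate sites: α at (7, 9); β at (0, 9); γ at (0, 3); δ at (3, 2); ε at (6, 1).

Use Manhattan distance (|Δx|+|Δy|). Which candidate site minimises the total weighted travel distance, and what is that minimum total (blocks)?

ε, total 910 blocks

Total weighted distance at each candidate:
  α (7, 9): total = 1470
  β (0, 9): total = 2650
  γ (0, 3): total = 1870
  δ (3, 2): total = 1290
  ε (6, 1): total = 910
Minimum is at ε with total 910 blocks.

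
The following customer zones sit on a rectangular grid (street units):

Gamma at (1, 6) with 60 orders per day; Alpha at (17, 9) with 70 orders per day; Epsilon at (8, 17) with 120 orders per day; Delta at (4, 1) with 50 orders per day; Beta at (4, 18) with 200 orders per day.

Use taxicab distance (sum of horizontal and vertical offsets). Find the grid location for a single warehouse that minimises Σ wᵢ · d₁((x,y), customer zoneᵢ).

(4, 17)

Manhattan distance separates: Σwᵢ(|x−xᵢ|+|y−yᵢ|) = Σwᵢ|x−xᵢ| + Σwᵢ|y−yᵢ|, so x and y are optimised independently as 1-D weighted medians.
Total weight W = 500; half = 250.
x-coordinate, sorted with cumulative weight:
  x=1 (Gamma, w=60) cum 60
  x=4 (Delta, w=50) cum 110
  x=4 (Beta, w=200) cum 310  ← median
  x=8 (Epsilon, w=120) cum 430
  x=17 (Alpha, w=70) cum 500
⇒ x* = 4
y-coordinate, sorted with cumulative weight:
  y=1 (Delta, w=50) cum 50
  y=6 (Gamma, w=60) cum 110
  y=9 (Alpha, w=70) cum 180
  y=17 (Epsilon, w=120) cum 300  ← median
  y=18 (Beta, w=200) cum 500
⇒ y* = 17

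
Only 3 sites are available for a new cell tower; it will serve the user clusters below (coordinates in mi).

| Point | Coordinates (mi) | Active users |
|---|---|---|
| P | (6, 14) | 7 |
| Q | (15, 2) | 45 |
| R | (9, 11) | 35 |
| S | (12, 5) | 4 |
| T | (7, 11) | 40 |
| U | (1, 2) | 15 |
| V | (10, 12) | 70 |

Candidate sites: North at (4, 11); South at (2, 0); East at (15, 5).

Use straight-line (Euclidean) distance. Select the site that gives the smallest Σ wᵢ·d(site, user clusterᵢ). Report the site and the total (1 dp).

Total weighted distance at each candidate:
  North (4, 11): total = 1567.9
  South (2, 0): total = 2721.3
  East (15, 5): total = 1750.0
Minimum is at North with total 1567.9 mi.

North, total 1567.9 mi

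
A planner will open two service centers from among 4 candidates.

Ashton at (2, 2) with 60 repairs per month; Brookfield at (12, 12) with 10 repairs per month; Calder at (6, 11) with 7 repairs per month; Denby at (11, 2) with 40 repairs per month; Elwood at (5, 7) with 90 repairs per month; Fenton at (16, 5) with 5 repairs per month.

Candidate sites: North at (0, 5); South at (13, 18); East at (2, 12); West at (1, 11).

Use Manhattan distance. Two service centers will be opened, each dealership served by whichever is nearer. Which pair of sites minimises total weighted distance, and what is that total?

Evaluate every pair (each demand assigned to the nearer of the two):
  {North, East}: total = 1705
  {North, South}: total = 1724
  {North, West}: total = 1725
  {South, East}: total = 2225
  {South, West}: total = 2225
  {East, West}: total = 2320
Best pair: {North, East} with total 1705.

{North, East}, total 1705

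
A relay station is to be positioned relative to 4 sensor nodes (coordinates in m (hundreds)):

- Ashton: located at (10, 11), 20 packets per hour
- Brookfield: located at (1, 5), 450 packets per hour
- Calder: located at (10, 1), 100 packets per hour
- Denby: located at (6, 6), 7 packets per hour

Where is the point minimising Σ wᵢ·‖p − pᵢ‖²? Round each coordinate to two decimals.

The minimiser of Σwᵢ‖p−pᵢ‖² is the weighted centroid p* = (Σwᵢpᵢ)/(Σwᵢ).
Σwᵢ = 577.
Σwᵢxᵢ = 20·10 + 450·1 + 100·10 + 7·6 = 1692.
Σwᵢyᵢ = 20·11 + 450·5 + 100·1 + 7·6 = 2612.
x* = 1692/577 = 2.93, y* = 2612/577 = 4.53.

(2.93, 4.53)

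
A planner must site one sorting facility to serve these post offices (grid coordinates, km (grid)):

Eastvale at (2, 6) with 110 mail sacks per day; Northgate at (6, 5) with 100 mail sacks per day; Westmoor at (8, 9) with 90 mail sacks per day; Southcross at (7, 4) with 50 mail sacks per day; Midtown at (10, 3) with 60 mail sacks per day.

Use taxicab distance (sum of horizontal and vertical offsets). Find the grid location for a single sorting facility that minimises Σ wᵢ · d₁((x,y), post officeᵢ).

(6, 5)

Manhattan distance separates: Σwᵢ(|x−xᵢ|+|y−yᵢ|) = Σwᵢ|x−xᵢ| + Σwᵢ|y−yᵢ|, so x and y are optimised independently as 1-D weighted medians.
Total weight W = 410; half = 205.
x-coordinate, sorted with cumulative weight:
  x=2 (Eastvale, w=110) cum 110
  x=6 (Northgate, w=100) cum 210  ← median
  x=7 (Southcross, w=50) cum 260
  x=8 (Westmoor, w=90) cum 350
  x=10 (Midtown, w=60) cum 410
⇒ x* = 6
y-coordinate, sorted with cumulative weight:
  y=3 (Midtown, w=60) cum 60
  y=4 (Southcross, w=50) cum 110
  y=5 (Northgate, w=100) cum 210  ← median
  y=6 (Eastvale, w=110) cum 320
  y=9 (Westmoor, w=90) cum 410
⇒ y* = 5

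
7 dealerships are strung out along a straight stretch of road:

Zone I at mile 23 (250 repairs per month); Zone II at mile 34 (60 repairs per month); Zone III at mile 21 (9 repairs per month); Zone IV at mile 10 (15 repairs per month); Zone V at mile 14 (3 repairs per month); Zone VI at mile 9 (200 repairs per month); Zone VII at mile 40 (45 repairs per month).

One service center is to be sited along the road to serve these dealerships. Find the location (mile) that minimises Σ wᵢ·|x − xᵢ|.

For a sum of weighted absolute distances on a line, the optimum is the weighted median (not the mean). Total weight W = 582; half-weight = 291.
Sort by position and accumulate weight:
  mile 9 (Zone VI, w=200) → cum 200
  mile 10 (Zone IV, w=15) → cum 215
  mile 14 (Zone V, w=3) → cum 218
  mile 21 (Zone III, w=9) → cum 227
  mile 23 (Zone I, w=250) → cum 477  ≥ 291 → median here
  mile 34 (Zone II, w=60) → cum 537
  mile 40 (Zone VII, w=45) → cum 582
Optimal location: mile 23.

x = 23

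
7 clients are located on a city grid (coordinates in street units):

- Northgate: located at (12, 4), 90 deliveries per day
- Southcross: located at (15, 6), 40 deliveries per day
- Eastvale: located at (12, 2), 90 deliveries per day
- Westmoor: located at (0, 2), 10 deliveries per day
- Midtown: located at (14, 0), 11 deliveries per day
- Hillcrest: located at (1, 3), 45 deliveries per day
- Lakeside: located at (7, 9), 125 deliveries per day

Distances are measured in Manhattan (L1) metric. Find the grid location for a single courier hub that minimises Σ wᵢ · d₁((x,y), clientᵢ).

Manhattan distance separates: Σwᵢ(|x−xᵢ|+|y−yᵢ|) = Σwᵢ|x−xᵢ| + Σwᵢ|y−yᵢ|, so x and y are optimised independently as 1-D weighted medians.
Total weight W = 411; half = 205.5.
x-coordinate, sorted with cumulative weight:
  x=0 (Westmoor, w=10) cum 10
  x=1 (Hillcrest, w=45) cum 55
  x=7 (Lakeside, w=125) cum 180
  x=12 (Northgate, w=90) cum 270  ← median
  x=12 (Eastvale, w=90) cum 360
  x=14 (Midtown, w=11) cum 371
  x=15 (Southcross, w=40) cum 411
⇒ x* = 12
y-coordinate, sorted with cumulative weight:
  y=0 (Midtown, w=11) cum 11
  y=2 (Eastvale, w=90) cum 101
  y=2 (Westmoor, w=10) cum 111
  y=3 (Hillcrest, w=45) cum 156
  y=4 (Northgate, w=90) cum 246  ← median
  y=6 (Southcross, w=40) cum 286
  y=9 (Lakeside, w=125) cum 411
⇒ y* = 4

(12, 4)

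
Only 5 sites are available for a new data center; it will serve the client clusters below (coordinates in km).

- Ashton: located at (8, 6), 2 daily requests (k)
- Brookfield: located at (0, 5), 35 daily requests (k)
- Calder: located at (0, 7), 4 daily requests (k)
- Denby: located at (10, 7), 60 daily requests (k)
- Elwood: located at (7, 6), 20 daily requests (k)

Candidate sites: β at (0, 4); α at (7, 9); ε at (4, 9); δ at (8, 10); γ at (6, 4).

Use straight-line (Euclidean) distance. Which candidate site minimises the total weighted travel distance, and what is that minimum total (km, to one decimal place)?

Total weighted distance at each candidate:
  β (0, 4): total = 835.5
  α (7, 9): total = 594.0
  ε (4, 9): total = 690.2
  δ (8, 10): total = 671.2
  γ (6, 4): total = 590.1
Minimum is at γ with total 590.1 km.

γ, total 590.1 km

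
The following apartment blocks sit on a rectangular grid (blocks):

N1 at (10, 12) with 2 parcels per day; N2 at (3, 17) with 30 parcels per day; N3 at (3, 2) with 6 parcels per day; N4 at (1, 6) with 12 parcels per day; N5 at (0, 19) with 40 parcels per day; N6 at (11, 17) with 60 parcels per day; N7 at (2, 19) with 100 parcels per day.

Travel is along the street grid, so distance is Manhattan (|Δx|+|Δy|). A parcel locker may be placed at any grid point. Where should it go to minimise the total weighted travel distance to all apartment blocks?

Manhattan distance separates: Σwᵢ(|x−xᵢ|+|y−yᵢ|) = Σwᵢ|x−xᵢ| + Σwᵢ|y−yᵢ|, so x and y are optimised independently as 1-D weighted medians.
Total weight W = 250; half = 125.
x-coordinate, sorted with cumulative weight:
  x=0 (N5, w=40) cum 40
  x=1 (N4, w=12) cum 52
  x=2 (N7, w=100) cum 152  ← median
  x=3 (N2, w=30) cum 182
  x=3 (N3, w=6) cum 188
  x=10 (N1, w=2) cum 190
  x=11 (N6, w=60) cum 250
⇒ x* = 2
y-coordinate, sorted with cumulative weight:
  y=2 (N3, w=6) cum 6
  y=6 (N4, w=12) cum 18
  y=12 (N1, w=2) cum 20
  y=17 (N2, w=30) cum 50
  y=17 (N6, w=60) cum 110
  y=19 (N5, w=40) cum 150  ← median
  y=19 (N7, w=100) cum 250
⇒ y* = 19

(2, 19)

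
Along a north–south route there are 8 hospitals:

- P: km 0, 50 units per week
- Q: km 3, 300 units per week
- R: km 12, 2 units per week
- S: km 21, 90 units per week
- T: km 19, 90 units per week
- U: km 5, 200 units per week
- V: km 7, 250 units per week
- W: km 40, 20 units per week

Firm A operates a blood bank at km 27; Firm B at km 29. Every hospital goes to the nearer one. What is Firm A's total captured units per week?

The indifferent point is the midpoint (27+29)/2 = 28; hospitals left of it (closer to Firm A at 27) go to Firm A, those right go to Firm B.
  P at 0 (w=50) → Firm A
  Q at 3 (w=300) → Firm A
  U at 5 (w=200) → Firm A
  V at 7 (w=250) → Firm A
  R at 12 (w=2) → Firm A
  T at 19 (w=90) → Firm A
  S at 21 (w=90) → Firm A
  W at 40 (w=20) → Firm B
Firm A captures 982; Firm B captures 20.

982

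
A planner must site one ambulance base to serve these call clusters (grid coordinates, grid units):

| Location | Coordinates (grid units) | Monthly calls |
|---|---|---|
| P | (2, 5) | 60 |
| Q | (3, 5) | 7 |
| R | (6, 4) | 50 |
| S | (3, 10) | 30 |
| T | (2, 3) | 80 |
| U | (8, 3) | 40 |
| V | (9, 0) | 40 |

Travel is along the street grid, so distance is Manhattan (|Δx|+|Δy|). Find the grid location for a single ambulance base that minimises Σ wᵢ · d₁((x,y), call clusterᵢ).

(3, 3)

Manhattan distance separates: Σwᵢ(|x−xᵢ|+|y−yᵢ|) = Σwᵢ|x−xᵢ| + Σwᵢ|y−yᵢ|, so x and y are optimised independently as 1-D weighted medians.
Total weight W = 307; half = 153.5.
x-coordinate, sorted with cumulative weight:
  x=2 (P, w=60) cum 60
  x=2 (T, w=80) cum 140
  x=3 (Q, w=7) cum 147
  x=3 (S, w=30) cum 177  ← median
  x=6 (R, w=50) cum 227
  x=8 (U, w=40) cum 267
  x=9 (V, w=40) cum 307
⇒ x* = 3
y-coordinate, sorted with cumulative weight:
  y=0 (V, w=40) cum 40
  y=3 (T, w=80) cum 120
  y=3 (U, w=40) cum 160  ← median
  y=4 (R, w=50) cum 210
  y=5 (P, w=60) cum 270
  y=5 (Q, w=7) cum 277
  y=10 (S, w=30) cum 307
⇒ y* = 3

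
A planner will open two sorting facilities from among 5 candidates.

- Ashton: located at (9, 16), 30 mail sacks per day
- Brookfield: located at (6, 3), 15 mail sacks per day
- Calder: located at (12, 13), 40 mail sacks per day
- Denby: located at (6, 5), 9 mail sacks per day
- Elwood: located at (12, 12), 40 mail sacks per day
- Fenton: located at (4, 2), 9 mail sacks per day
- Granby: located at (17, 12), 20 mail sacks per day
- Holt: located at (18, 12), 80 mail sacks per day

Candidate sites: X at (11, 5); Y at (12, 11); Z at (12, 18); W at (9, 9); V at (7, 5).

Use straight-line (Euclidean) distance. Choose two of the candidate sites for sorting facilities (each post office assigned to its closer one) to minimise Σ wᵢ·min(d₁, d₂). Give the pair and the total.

{Y, V}, total 964.3

Evaluate every pair (each demand assigned to the nearer of the two):
  {Y, V}: total = 964.3
  {X, Y}: total = 1077.8
  {Y, W}: total = 1106.6
  {Y, Z}: total = 1151.5
  {Z, V}: total = 1463.9
  {Z, W}: total = 1535.9
  {X, Z}: total = 1577.5
  {W, V}: total = 1590.3
  {X, W}: total = 1703.9
  {X, V}: total = 1997.8
Best pair: {Y, V} with total 964.3.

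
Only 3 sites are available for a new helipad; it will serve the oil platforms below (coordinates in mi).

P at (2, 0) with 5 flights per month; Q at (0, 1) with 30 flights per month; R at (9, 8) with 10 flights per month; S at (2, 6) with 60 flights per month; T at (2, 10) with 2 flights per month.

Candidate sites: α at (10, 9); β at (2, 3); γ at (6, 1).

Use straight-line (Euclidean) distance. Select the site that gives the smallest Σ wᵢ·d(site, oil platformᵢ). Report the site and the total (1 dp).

Total weighted distance at each candidate:
  α (10, 9): total = 987.3
  β (2, 3): total = 379.9
  γ (6, 1): total = 680.7
Minimum is at β with total 379.9 mi.

β, total 379.9 mi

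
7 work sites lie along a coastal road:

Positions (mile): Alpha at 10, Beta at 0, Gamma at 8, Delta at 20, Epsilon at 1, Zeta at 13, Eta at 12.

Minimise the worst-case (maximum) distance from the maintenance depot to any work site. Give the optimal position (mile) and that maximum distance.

location 10, max distance 10

The 1-center on a line is the midpoint of the two extreme points: leftmost at 0, rightmost at 20.
Optimal location = (0 + 20)/2 = 10; maximum distance = (20 − 0)/2 = 10.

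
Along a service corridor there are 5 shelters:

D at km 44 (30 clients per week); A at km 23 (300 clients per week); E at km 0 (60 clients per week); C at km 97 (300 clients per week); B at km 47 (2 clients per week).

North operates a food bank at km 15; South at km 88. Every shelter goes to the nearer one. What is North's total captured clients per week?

The indifferent point is the midpoint (15+88)/2 = 51.5; shelters left of it (closer to North at 15) go to North, those right go to South.
  E at 0 (w=60) → North
  A at 23 (w=300) → North
  D at 44 (w=30) → North
  B at 47 (w=2) → North
  C at 97 (w=300) → South
North captures 392; South captures 300.

392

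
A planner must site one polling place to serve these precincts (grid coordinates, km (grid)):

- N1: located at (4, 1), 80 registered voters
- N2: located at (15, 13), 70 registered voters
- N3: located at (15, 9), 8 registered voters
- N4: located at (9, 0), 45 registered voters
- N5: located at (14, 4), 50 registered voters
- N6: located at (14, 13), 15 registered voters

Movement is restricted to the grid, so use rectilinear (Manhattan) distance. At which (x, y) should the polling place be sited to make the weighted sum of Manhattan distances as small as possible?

(14, 4)

Manhattan distance separates: Σwᵢ(|x−xᵢ|+|y−yᵢ|) = Σwᵢ|x−xᵢ| + Σwᵢ|y−yᵢ|, so x and y are optimised independently as 1-D weighted medians.
Total weight W = 268; half = 134.
x-coordinate, sorted with cumulative weight:
  x=4 (N1, w=80) cum 80
  x=9 (N4, w=45) cum 125
  x=14 (N5, w=50) cum 175  ← median
  x=14 (N6, w=15) cum 190
  x=15 (N2, w=70) cum 260
  x=15 (N3, w=8) cum 268
⇒ x* = 14
y-coordinate, sorted with cumulative weight:
  y=0 (N4, w=45) cum 45
  y=1 (N1, w=80) cum 125
  y=4 (N5, w=50) cum 175  ← median
  y=9 (N3, w=8) cum 183
  y=13 (N2, w=70) cum 253
  y=13 (N6, w=15) cum 268
⇒ y* = 4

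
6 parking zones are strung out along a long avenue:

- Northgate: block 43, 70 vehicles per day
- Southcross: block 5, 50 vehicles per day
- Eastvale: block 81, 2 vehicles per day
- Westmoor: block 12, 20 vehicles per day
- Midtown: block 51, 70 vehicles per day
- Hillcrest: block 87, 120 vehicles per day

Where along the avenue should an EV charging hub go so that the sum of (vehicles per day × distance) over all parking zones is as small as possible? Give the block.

x = 51

For a sum of weighted absolute distances on a line, the optimum is the weighted median (not the mean). Total weight W = 332; half-weight = 166.
Sort by position and accumulate weight:
  block 5 (Southcross, w=50) → cum 50
  block 12 (Westmoor, w=20) → cum 70
  block 43 (Northgate, w=70) → cum 140
  block 51 (Midtown, w=70) → cum 210  ≥ 166 → median here
  block 81 (Eastvale, w=2) → cum 212
  block 87 (Hillcrest, w=120) → cum 332
Optimal location: block 51.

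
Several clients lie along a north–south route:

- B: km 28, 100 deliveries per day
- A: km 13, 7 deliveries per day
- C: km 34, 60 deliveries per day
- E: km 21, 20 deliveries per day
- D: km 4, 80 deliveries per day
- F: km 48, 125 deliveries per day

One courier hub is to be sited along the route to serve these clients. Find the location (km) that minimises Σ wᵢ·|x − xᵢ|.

For a sum of weighted absolute distances on a line, the optimum is the weighted median (not the mean). Total weight W = 392; half-weight = 196.
Sort by position and accumulate weight:
  km 4 (D, w=80) → cum 80
  km 13 (A, w=7) → cum 87
  km 21 (E, w=20) → cum 107
  km 28 (B, w=100) → cum 207  ≥ 196 → median here
  km 34 (C, w=60) → cum 267
  km 48 (F, w=125) → cum 392
Optimal location: km 28.

x = 28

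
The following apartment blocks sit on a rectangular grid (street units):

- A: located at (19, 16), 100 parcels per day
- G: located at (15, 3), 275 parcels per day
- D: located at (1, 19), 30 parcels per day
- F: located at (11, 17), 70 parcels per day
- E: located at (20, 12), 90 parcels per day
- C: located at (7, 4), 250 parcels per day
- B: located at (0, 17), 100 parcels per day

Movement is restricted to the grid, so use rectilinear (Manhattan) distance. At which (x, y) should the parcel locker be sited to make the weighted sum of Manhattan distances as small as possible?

(15, 4)

Manhattan distance separates: Σwᵢ(|x−xᵢ|+|y−yᵢ|) = Σwᵢ|x−xᵢ| + Σwᵢ|y−yᵢ|, so x and y are optimised independently as 1-D weighted medians.
Total weight W = 915; half = 457.5.
x-coordinate, sorted with cumulative weight:
  x=0 (B, w=100) cum 100
  x=1 (D, w=30) cum 130
  x=7 (C, w=250) cum 380
  x=11 (F, w=70) cum 450
  x=15 (G, w=275) cum 725  ← median
  x=19 (A, w=100) cum 825
  x=20 (E, w=90) cum 915
⇒ x* = 15
y-coordinate, sorted with cumulative weight:
  y=3 (G, w=275) cum 275
  y=4 (C, w=250) cum 525  ← median
  y=12 (E, w=90) cum 615
  y=16 (A, w=100) cum 715
  y=17 (F, w=70) cum 785
  y=17 (B, w=100) cum 885
  y=19 (D, w=30) cum 915
⇒ y* = 4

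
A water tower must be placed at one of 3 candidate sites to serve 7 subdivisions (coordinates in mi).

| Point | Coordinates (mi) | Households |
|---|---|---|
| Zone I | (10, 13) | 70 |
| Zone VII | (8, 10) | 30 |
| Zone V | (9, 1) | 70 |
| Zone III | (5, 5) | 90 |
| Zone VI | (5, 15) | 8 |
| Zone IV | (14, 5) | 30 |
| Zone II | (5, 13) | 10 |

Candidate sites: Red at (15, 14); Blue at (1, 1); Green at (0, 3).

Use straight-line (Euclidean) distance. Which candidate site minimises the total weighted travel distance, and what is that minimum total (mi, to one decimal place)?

Green, total 3079.0 mi

Total weighted distance at each candidate:
  Red (15, 14): total = 3264.4
  Blue (1, 1): total = 3112.2
  Green (0, 3): total = 3079.0
Minimum is at Green with total 3079.0 mi.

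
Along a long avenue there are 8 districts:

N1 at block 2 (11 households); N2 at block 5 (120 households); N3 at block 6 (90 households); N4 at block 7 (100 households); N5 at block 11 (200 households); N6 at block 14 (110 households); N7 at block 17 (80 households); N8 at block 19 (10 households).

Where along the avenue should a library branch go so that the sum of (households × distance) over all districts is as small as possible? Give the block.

For a sum of weighted absolute distances on a line, the optimum is the weighted median (not the mean). Total weight W = 721; half-weight = 360.5.
Sort by position and accumulate weight:
  block 2 (N1, w=11) → cum 11
  block 5 (N2, w=120) → cum 131
  block 6 (N3, w=90) → cum 221
  block 7 (N4, w=100) → cum 321
  block 11 (N5, w=200) → cum 521  ≥ 360.5 → median here
  block 14 (N6, w=110) → cum 631
  block 17 (N7, w=80) → cum 711
  block 19 (N8, w=10) → cum 721
Optimal location: block 11.

x = 11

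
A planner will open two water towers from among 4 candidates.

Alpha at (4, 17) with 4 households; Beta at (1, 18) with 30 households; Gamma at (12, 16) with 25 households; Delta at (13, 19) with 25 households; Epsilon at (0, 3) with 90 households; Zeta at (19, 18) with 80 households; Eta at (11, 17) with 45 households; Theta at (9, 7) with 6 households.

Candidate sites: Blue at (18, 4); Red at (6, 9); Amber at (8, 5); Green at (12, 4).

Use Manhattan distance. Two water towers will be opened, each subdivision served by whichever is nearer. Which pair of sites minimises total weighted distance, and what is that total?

{Blue, Red}, total 4105

Evaluate every pair (each demand assigned to the nearer of the two):
  {Blue, Red}: total = 4105
  {Blue, Amber}: total = 4307
  {Red, Amber}: total = 4473
  {Red, Green}: total = 4535
  {Blue, Green}: total = 4570
  {Amber, Green}: total = 4592
Best pair: {Blue, Red} with total 4105.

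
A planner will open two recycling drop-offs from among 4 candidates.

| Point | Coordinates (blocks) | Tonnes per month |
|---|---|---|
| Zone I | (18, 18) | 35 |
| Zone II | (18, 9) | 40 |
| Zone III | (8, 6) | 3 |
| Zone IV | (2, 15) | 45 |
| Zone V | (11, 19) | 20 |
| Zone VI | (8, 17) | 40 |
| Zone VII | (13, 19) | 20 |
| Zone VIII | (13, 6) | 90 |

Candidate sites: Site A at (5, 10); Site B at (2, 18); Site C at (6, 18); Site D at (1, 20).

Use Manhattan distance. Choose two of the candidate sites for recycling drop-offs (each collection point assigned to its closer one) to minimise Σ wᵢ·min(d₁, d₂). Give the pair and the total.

{Site A, Site C}, total 2796

Evaluate every pair (each demand assigned to the nearer of the two):
  {Site A, Site C}: total = 2796
  {Site A, Site B}: total = 3076
  {Site A, Site D}: total = 3476
  {Site B, Site C}: total = 3547
  {Site C, Site D}: total = 3682
  {Site B, Site D}: total = 4539
Best pair: {Site A, Site C} with total 2796.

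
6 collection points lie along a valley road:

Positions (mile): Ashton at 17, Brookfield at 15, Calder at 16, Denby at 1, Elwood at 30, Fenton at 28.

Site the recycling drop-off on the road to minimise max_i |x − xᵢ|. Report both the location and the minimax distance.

location 15.5, max distance 14.5

The 1-center on a line is the midpoint of the two extreme points: leftmost at 1, rightmost at 30.
Optimal location = (1 + 30)/2 = 15.5; maximum distance = (30 − 1)/2 = 14.5.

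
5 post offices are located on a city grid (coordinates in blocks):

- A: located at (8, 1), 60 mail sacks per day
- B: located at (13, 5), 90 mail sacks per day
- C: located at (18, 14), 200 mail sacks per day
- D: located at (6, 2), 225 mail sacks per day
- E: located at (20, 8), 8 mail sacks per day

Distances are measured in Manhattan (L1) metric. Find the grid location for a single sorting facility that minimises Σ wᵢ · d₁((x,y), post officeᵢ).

Manhattan distance separates: Σwᵢ(|x−xᵢ|+|y−yᵢ|) = Σwᵢ|x−xᵢ| + Σwᵢ|y−yᵢ|, so x and y are optimised independently as 1-D weighted medians.
Total weight W = 583; half = 291.5.
x-coordinate, sorted with cumulative weight:
  x=6 (D, w=225) cum 225
  x=8 (A, w=60) cum 285
  x=13 (B, w=90) cum 375  ← median
  x=18 (C, w=200) cum 575
  x=20 (E, w=8) cum 583
⇒ x* = 13
y-coordinate, sorted with cumulative weight:
  y=1 (A, w=60) cum 60
  y=2 (D, w=225) cum 285
  y=5 (B, w=90) cum 375  ← median
  y=8 (E, w=8) cum 383
  y=14 (C, w=200) cum 583
⇒ y* = 5

(13, 5)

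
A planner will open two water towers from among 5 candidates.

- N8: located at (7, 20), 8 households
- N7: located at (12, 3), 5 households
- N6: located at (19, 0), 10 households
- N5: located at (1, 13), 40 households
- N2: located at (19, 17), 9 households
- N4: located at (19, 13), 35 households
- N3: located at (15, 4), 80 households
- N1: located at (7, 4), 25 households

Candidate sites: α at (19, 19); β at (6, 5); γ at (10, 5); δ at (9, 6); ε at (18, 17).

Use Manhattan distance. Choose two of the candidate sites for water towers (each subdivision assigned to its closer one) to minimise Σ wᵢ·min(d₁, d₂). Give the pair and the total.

Evaluate every pair (each demand assigned to the nearer of the two):
  {γ, ε}: total = 1716
  {α, γ}: total = 1752
  {δ, ε}: total = 1826
  {α, δ}: total = 1862
  {β, ε}: total = 1886
  {α, β}: total = 1922
  {β, γ}: total = 2122
  {γ, δ}: total = 2252
  {β, δ}: total = 2312
  {α, ε}: total = 3288
Best pair: {γ, ε} with total 1716.

{γ, ε}, total 1716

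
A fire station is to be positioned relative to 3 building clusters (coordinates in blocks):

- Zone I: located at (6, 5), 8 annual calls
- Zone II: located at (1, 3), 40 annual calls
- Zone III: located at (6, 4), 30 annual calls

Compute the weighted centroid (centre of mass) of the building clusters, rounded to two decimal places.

The minimiser of Σwᵢ‖p−pᵢ‖² is the weighted centroid p* = (Σwᵢpᵢ)/(Σwᵢ).
Σwᵢ = 78.
Σwᵢxᵢ = 8·6 + 40·1 + 30·6 = 268.
Σwᵢyᵢ = 8·5 + 40·3 + 30·4 = 280.
x* = 268/78 = 3.44, y* = 280/78 = 3.59.

(3.44, 3.59)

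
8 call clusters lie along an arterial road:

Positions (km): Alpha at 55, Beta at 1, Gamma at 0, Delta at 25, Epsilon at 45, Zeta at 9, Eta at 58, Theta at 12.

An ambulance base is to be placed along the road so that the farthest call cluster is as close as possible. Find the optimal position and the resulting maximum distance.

The 1-center on a line is the midpoint of the two extreme points: leftmost at 0, rightmost at 58.
Optimal location = (0 + 58)/2 = 29; maximum distance = (58 − 0)/2 = 29.

location 29, max distance 29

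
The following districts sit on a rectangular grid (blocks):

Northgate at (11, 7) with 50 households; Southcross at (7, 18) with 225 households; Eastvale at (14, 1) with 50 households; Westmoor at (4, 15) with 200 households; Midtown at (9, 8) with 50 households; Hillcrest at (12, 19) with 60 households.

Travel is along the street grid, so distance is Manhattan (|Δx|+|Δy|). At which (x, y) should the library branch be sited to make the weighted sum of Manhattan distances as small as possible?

(7, 15)

Manhattan distance separates: Σwᵢ(|x−xᵢ|+|y−yᵢ|) = Σwᵢ|x−xᵢ| + Σwᵢ|y−yᵢ|, so x and y are optimised independently as 1-D weighted medians.
Total weight W = 635; half = 317.5.
x-coordinate, sorted with cumulative weight:
  x=4 (Westmoor, w=200) cum 200
  x=7 (Southcross, w=225) cum 425  ← median
  x=9 (Midtown, w=50) cum 475
  x=11 (Northgate, w=50) cum 525
  x=12 (Hillcrest, w=60) cum 585
  x=14 (Eastvale, w=50) cum 635
⇒ x* = 7
y-coordinate, sorted with cumulative weight:
  y=1 (Eastvale, w=50) cum 50
  y=7 (Northgate, w=50) cum 100
  y=8 (Midtown, w=50) cum 150
  y=15 (Westmoor, w=200) cum 350  ← median
  y=18 (Southcross, w=225) cum 575
  y=19 (Hillcrest, w=60) cum 635
⇒ y* = 15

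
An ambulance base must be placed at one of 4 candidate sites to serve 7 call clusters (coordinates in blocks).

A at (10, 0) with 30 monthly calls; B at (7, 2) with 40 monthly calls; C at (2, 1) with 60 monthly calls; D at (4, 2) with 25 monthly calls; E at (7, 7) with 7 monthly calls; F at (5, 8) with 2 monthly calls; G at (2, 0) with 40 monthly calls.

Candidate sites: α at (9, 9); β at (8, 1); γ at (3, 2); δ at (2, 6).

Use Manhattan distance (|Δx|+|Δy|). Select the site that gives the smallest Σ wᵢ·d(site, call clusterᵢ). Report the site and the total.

Total weighted distance at each candidate:
  α (9, 9): total = 2538
  β (8, 1): total = 1004
  γ (3, 2): total = 774
  δ (2, 6): total = 1522
Minimum is at γ with total 774 blocks.

γ, total 774 blocks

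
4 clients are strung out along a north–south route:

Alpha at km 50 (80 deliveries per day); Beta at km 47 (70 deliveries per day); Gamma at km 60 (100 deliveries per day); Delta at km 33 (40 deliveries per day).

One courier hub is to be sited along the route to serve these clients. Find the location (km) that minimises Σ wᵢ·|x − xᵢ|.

For a sum of weighted absolute distances on a line, the optimum is the weighted median (not the mean). Total weight W = 290; half-weight = 145.
Sort by position and accumulate weight:
  km 33 (Delta, w=40) → cum 40
  km 47 (Beta, w=70) → cum 110
  km 50 (Alpha, w=80) → cum 190  ≥ 145 → median here
  km 60 (Gamma, w=100) → cum 290
Optimal location: km 50.

x = 50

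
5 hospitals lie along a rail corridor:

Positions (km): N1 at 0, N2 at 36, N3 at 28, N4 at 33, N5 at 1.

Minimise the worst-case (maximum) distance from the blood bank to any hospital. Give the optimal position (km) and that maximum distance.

The 1-center on a line is the midpoint of the two extreme points: leftmost at 0, rightmost at 36.
Optimal location = (0 + 36)/2 = 18; maximum distance = (36 − 0)/2 = 18.

location 18, max distance 18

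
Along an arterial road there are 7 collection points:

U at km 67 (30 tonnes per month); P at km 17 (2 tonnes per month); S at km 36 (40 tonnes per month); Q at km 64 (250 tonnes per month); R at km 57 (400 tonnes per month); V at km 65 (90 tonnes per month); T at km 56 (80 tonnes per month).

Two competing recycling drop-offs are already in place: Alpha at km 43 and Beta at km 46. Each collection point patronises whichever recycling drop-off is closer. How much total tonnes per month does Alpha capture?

42

The indifferent point is the midpoint (43+46)/2 = 44.5; collection points left of it (closer to Alpha at 43) go to Alpha, those right go to Beta.
  P at 17 (w=2) → Alpha
  S at 36 (w=40) → Alpha
  T at 56 (w=80) → Beta
  R at 57 (w=400) → Beta
  Q at 64 (w=250) → Beta
  V at 65 (w=90) → Beta
  U at 67 (w=30) → Beta
Alpha captures 42; Beta captures 850.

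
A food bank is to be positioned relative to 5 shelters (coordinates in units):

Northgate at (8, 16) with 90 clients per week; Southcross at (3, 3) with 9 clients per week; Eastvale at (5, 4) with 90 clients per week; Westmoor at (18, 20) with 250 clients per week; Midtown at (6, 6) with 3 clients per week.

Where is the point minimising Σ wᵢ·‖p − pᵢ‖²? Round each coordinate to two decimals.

The minimiser of Σwᵢ‖p−pᵢ‖² is the weighted centroid p* = (Σwᵢpᵢ)/(Σwᵢ).
Σwᵢ = 442.
Σwᵢxᵢ = 90·8 + 9·3 + 90·5 + 250·18 + 3·6 = 5715.
Σwᵢyᵢ = 90·16 + 9·3 + 90·4 + 250·20 + 3·6 = 6845.
x* = 5715/442 = 12.93, y* = 6845/442 = 15.49.

(12.93, 15.49)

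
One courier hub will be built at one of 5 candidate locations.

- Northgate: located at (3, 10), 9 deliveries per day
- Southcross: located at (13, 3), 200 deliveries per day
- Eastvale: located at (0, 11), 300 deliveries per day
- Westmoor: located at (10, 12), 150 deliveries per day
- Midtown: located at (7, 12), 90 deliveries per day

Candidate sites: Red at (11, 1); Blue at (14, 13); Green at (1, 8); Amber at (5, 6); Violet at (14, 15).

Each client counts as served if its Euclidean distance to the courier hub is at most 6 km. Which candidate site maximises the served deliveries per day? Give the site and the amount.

Green, covering 309

Coverage radius r = 6 km; a point is covered iff (Δx)²+(Δy)² ≤ 6² = 36.
  Red (11, 1): covers {Southcross} → 200
  Blue (14, 13): covers {Westmoor} → 150
  Green (1, 8): covers {Northgate, Eastvale} → 309
  Amber (5, 6): covers {Northgate} → 9
  Violet (14, 15): covers {Westmoor} → 150
Maximum coverage at Green: 309 deliveries per day.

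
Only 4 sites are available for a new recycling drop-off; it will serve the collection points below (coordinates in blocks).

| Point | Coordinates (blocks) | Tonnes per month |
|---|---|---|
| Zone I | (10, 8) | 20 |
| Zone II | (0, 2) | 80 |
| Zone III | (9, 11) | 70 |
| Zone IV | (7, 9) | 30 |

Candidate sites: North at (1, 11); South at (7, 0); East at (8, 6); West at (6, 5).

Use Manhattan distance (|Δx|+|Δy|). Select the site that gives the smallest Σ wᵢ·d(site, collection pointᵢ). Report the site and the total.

Total weighted distance at each candidate:
  North (1, 11): total = 1840
  South (7, 0): total = 2120
  East (8, 6): total = 1580
  West (6, 5): total = 1640
Minimum is at East with total 1580 blocks.

East, total 1580 blocks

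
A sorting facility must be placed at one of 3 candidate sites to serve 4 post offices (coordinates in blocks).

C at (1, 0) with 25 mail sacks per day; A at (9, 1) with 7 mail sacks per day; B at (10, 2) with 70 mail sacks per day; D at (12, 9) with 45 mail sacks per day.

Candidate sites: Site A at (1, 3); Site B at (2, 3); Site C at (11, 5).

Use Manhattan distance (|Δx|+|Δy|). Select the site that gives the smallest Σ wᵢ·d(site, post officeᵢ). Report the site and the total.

Total weighted distance at each candidate:
  Site A (1, 3): total = 1610
  Site B (2, 3): total = 1513
  Site C (11, 5): total = 922
Minimum is at Site C with total 922 blocks.

Site C, total 922 blocks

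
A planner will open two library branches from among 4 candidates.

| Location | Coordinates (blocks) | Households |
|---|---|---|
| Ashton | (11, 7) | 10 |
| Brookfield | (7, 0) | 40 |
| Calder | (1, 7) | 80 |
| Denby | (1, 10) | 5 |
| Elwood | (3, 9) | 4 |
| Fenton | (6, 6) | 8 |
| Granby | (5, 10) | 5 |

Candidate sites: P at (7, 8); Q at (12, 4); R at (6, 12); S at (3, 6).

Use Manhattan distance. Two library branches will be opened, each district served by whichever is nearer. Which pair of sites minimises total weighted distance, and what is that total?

{P, S}, total 696

Evaluate every pair (each demand assigned to the nearer of the two):
  {P, S}: total = 696
  {Q, S}: total = 736
  {R, S}: total = 811
  {P, Q}: total = 1024
  {P, R}: total = 1024
  {Q, R}: total = 1322
Best pair: {P, S} with total 696.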